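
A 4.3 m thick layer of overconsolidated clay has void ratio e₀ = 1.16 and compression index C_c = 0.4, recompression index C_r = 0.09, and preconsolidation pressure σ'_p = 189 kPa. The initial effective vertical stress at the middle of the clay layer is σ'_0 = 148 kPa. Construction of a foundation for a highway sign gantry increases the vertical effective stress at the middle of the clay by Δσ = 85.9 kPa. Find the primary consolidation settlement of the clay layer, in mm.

S_c ≈ 92.7 mm

Final effective stress: σ'_f = 148 + 85.9 = 233.9 kPa.
σ'_f = 233.9 > σ'_p = 189 kPa, so the stress path crosses the preconsolidation pressure — recompression up to σ'_p, then virgin compression beyond:
S_c = H/(1+e₀)·[C_r·log₁₀(σ'_p/σ'_0) + C_c·log₁₀(σ'_f/σ'_p)]
    = 4.3/2.16 × [0.09×log₁₀(189/148) + 0.4×log₁₀(233.9/189)]
    = 1.9907 × [0.009558 + 0.037027] = 0.09274 m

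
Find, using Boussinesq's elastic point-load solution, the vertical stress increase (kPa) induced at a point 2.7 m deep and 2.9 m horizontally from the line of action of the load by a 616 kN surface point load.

Boussinesq vertical stress below a point load on an elastic half-space:
Δσ_z = 3P/(2πz²) · [1 + (r/z)²]^(−5/2)
r/z = 2.9/2.7 = 1.0741; [1+(r/z)²]^(−5/2) = 0.14692.
Δσ_z = 3×616/(2π×2.7²) × 0.14692 = 40.345 × 0.14692 = 5.927 kPa

Δσ_z ≈ 5.93 kPa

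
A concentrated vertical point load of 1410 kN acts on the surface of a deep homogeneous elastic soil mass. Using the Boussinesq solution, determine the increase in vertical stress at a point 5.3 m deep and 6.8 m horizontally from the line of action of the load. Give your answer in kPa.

Boussinesq vertical stress below a point load on an elastic half-space:
Δσ_z = 3P/(2πz²) · [1 + (r/z)²]^(−5/2)
r/z = 6.8/5.3 = 1.283; [1+(r/z)²]^(−5/2) = 0.087795.
Δσ_z = 3×1410/(2π×5.3²) × 0.087795 = 23.967 × 0.087795 = 2.104 kPa

Δσ_z ≈ 2.1 kPa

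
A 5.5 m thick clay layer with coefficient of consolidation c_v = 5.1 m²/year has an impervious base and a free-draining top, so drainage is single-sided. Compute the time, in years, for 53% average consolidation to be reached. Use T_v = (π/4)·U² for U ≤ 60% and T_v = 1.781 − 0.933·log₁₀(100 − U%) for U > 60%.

Drainage path length: H_d = H = 5.5 m (single drainage).
U ≤ 60%: T_v = (π/4)·U² = (π/4)×0.53² = 0.22062.
t = T_v·H_d²/c_v = 0.22062×5.5²/5.1 = 1.309 years.

t ≈ 1.31 years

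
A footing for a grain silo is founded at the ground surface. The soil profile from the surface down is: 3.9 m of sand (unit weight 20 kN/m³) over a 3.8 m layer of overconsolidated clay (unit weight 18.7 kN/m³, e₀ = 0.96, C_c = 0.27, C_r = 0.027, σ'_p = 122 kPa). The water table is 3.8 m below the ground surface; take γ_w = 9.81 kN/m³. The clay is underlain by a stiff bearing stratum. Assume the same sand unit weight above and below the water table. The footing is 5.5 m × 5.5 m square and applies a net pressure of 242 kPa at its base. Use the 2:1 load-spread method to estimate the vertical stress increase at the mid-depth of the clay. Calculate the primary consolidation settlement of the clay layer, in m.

Mid-depth of clay below the ground surface: z = 3.9 + 3.8/2 = 5.8 m.
Total vertical stress at mid-clay: σ_v = 20×3.9 + 18.7×1.9 = 113.53 kPa.
Pore pressure: u = 9.81×(5.8 − 3.8) = 19.62 kPa.
Initial effective stress: σ'_0 = σ_v − u = 113.53 − 19.62 = 93.91 kPa.
Stress increase at mid-clay by the 2:1 spreading method:
Δσ = qBL/((B+z)(L+z)) = 242×5.5×5.5/((5.5+5.8)(5.5+5.8)) = 57.33 kPa
Final effective stress: σ'_f = 93.91 + 57.33 = 151.24 kPa.
σ'_f = 151.24 > σ'_p = 122 kPa, so the stress path crosses the preconsolidation pressure — recompression up to σ'_p, then virgin compression beyond:
S_c = H/(1+e₀)·[C_r·log₁₀(σ'_p/σ'_0) + C_c·log₁₀(σ'_f/σ'_p)]
    = 3.8/1.96 × [0.027×log₁₀(122/93.91) + 0.27×log₁₀(151.24/122)]
    = 1.9388 × [0.0030685 + 0.025193] = 0.05479 m

S_c ≈ 0.0548 m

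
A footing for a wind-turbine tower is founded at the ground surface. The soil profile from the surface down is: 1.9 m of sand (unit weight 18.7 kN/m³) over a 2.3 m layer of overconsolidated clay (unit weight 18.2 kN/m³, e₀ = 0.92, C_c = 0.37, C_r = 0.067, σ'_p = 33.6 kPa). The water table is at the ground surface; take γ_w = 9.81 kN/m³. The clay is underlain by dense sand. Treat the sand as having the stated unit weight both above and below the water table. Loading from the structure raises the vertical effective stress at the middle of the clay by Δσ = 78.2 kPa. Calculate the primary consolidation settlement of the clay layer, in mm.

S_c ≈ 227 mm

Mid-depth of clay below the ground surface: z = 1.9 + 2.3/2 = 3.05 m.
Total vertical stress at mid-clay: σ_v = 18.7×1.9 + 18.2×1.15 = 56.46 kPa.
Pore pressure: u = 9.81×(3.05 − 0) = 29.921 kPa.
Initial effective stress: σ'_0 = σ_v − u = 56.46 − 29.921 = 26.539 kPa.
Final effective stress: σ'_f = 26.539 + 78.2 = 104.74 kPa.
σ'_f = 104.74 > σ'_p = 33.6 kPa, so the stress path crosses the preconsolidation pressure — recompression up to σ'_p, then virgin compression beyond:
S_c = H/(1+e₀)·[C_r·log₁₀(σ'_p/σ'_0) + C_c·log₁₀(σ'_f/σ'_p)]
    = 2.3/1.92 × [0.067×log₁₀(33.6/26.539) + 0.37×log₁₀(104.74/33.6)]
    = 1.1979 × [0.0068645 + 0.1827] = 0.2271 m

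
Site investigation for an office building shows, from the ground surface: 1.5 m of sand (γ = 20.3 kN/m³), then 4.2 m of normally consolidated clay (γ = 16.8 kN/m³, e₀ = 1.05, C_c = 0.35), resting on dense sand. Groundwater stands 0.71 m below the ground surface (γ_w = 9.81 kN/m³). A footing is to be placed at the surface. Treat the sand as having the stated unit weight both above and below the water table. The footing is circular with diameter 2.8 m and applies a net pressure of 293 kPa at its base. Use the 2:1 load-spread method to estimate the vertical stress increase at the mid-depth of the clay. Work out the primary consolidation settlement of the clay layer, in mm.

Mid-depth of clay below the ground surface: z = 1.5 + 4.2/2 = 3.6 m.
Total vertical stress at mid-clay: σ_v = 20.3×1.5 + 16.8×2.1 = 65.73 kPa.
Pore pressure: u = 9.81×(3.6 − 0.71) = 28.351 kPa.
Initial effective stress: σ'_0 = σ_v − u = 65.73 − 28.351 = 37.379 kPa.
Stress increase at mid-clay by the 2:1 spreading method:
Δσ ≈ qD²/(D+z)² = 293×2.8²/(2.8+3.6)² = 56.082 kPa
Final effective stress: σ'_f = σ'_0 + Δσ = 37.379 + 56.082 = 93.461 kPa.
Normally consolidated clay, so the full stress increment lies on the virgin compression line:
S_c = C_c·H/(1+e₀)·log₁₀(σ'_f/σ'_0) = 0.35×4.2/(1+1.05)×log₁₀(93.461/37.379)
    = 0.71707 × 0.398 = 0.2854 m

S_c ≈ 285 mm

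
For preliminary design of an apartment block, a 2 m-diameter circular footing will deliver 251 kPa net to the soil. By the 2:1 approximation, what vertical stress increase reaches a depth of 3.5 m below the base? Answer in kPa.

By the 2:1 method the load spreads at 1 horizontal : 2 vertical, so at depth z the loaded area has grown by z in each plan dimension:
Δσ ≈ qD²/(D+z)² = 251×2²/(2+3.5)² = 33.19 kPa

Δσ_z ≈ 33.2 kPa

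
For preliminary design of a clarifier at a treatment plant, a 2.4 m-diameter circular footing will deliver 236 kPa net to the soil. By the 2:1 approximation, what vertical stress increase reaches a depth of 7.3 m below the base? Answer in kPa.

By the 2:1 method the load spreads at 1 horizontal : 2 vertical, so at depth z the loaded area has grown by z in each plan dimension:
Δσ ≈ qD²/(D+z)² = 236×2.4²/(2.4+7.3)² = 14.447 kPa

Δσ_z ≈ 14.4 kPa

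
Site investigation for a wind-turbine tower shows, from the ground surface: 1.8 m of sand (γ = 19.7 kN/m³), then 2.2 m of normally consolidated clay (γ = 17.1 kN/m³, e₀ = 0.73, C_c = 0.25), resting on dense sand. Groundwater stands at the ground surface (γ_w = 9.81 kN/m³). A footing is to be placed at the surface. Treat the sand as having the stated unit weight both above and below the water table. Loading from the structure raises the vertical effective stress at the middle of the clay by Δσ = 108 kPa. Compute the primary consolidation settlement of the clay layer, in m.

S_c ≈ 0.227 m

Mid-depth of clay below the ground surface: z = 1.8 + 2.2/2 = 2.9 m.
Total vertical stress at mid-clay: σ_v = 19.7×1.8 + 17.1×1.1 = 54.27 kPa.
Pore pressure: u = 9.81×(2.9 − 0) = 28.449 kPa.
Initial effective stress: σ'_0 = σ_v − u = 54.27 − 28.449 = 25.821 kPa.
Final effective stress: σ'_f = σ'_0 + Δσ = 25.821 + 108 = 133.82 kPa.
Normally consolidated clay, so the full stress increment lies on the virgin compression line:
S_c = C_c·H/(1+e₀)·log₁₀(σ'_f/σ'_0) = 0.25×2.2/(1+0.73)×log₁₀(133.82/25.821)
    = 0.31792 × 0.71455 = 0.2272 m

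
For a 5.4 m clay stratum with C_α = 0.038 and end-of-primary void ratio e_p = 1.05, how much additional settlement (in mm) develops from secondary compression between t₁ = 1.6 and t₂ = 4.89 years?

S_s ≈ 48.6 mm

Secondary compression: S_s = C_α·H/(1+e_p)·log₁₀(t₂/t₁)
S_s = 0.038×5.4/(1+1.05)×log₁₀(4.89/1.6)
    = 0.1001 × 0.4852 = 0.04857 m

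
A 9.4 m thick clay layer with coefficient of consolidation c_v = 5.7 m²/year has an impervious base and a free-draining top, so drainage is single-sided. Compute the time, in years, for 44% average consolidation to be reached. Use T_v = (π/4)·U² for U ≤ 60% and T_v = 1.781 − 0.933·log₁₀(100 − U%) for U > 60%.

t ≈ 2.36 years

Drainage path length: H_d = H = 9.4 m (single drainage).
U ≤ 60%: T_v = (π/4)·U² = (π/4)×0.44² = 0.15205.
t = T_v·H_d²/c_v = 0.15205×9.4²/5.7 = 2.357 years.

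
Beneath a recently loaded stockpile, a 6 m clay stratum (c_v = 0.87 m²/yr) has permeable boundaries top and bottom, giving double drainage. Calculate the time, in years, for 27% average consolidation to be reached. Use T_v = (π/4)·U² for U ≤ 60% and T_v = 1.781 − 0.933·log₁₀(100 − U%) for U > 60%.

Drainage path length: H_d = H/2 = 3 m (double drainage).
U ≤ 60%: T_v = (π/4)·U² = (π/4)×0.27² = 0.057256.
t = T_v·H_d²/c_v = 0.057256×3²/0.87 = 0.5923 years.

t ≈ 0.592 years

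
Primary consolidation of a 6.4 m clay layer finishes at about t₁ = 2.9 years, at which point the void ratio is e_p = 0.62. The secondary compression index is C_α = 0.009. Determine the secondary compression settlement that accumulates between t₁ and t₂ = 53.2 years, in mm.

S_s ≈ 44.9 mm

Secondary compression: S_s = C_α·H/(1+e_p)·log₁₀(t₂/t₁)
S_s = 0.009×6.4/(1+0.62)×log₁₀(53.2/2.9)
    = 0.03556 × 1.264 = 0.04492 m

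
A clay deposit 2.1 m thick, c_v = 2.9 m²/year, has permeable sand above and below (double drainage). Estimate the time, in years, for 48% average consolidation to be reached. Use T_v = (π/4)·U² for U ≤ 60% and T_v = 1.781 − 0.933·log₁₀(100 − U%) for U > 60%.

Drainage path length: H_d = H/2 = 1.05 m (double drainage).
U ≤ 60%: T_v = (π/4)·U² = (π/4)×0.48² = 0.18096.
t = T_v·H_d²/c_v = 0.18096×1.05²/2.9 = 0.0688 years.

t ≈ 0.0688 years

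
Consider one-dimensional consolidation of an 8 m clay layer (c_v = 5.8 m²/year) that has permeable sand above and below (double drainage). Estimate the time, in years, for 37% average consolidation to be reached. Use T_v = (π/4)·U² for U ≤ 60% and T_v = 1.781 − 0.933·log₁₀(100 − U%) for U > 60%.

t ≈ 0.297 years

Drainage path length: H_d = H/2 = 4 m (double drainage).
U ≤ 60%: T_v = (π/4)·U² = (π/4)×0.37² = 0.10752.
t = T_v·H_d²/c_v = 0.10752×4²/5.8 = 0.2966 years.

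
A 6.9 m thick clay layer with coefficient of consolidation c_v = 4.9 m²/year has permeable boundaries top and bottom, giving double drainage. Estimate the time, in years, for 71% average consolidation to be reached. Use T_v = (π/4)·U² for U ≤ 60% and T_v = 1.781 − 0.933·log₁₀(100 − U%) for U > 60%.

Drainage path length: H_d = H/2 = 3.45 m (double drainage).
U > 60%: T_v = 1.781 − 0.933·log₁₀(100 − 71) = 0.41658.
t = T_v·H_d²/c_v = 0.41658×3.45²/4.9 = 1.012 years.

t ≈ 1.01 years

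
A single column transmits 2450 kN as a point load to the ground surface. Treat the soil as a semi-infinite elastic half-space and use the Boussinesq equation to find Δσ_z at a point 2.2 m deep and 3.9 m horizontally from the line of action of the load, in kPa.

Δσ_z ≈ 6.92 kPa

Boussinesq vertical stress below a point load on an elastic half-space:
Δσ_z = 3P/(2πz²) · [1 + (r/z)²]^(−5/2)
r/z = 3.9/2.2 = 1.7727; [1+(r/z)²]^(−5/2) = 0.02863.
Δσ_z = 3×2450/(2π×2.2²) × 0.02863 = 241.69 × 0.02863 = 6.92 kPa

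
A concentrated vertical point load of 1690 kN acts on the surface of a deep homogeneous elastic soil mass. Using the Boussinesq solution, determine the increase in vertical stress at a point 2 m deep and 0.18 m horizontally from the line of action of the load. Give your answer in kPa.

Boussinesq vertical stress below a point load on an elastic half-space:
Δσ_z = 3P/(2πz²) · [1 + (r/z)²]^(−5/2)
r/z = 0.18/2 = 0.09; [1+(r/z)²]^(−5/2) = 0.98003.
Δσ_z = 3×1690/(2π×2²) × 0.98003 = 201.73 × 0.98003 = 197.7 kPa

Δσ_z ≈ 198 kPa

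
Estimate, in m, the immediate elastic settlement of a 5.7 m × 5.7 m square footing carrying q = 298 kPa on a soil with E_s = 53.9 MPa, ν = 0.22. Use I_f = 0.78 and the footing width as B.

S_e ≈ 0.0234 m

Immediate (elastic) settlement: S_e = q·B·(1−ν²)/E_s · I_f.
E_s = 53.9 MPa = 53900 kPa.
S_e = 298 × 5.7 × (1 − 0.22²) / 53900 × 0.78
    = 298 × 5.7 × 0.9516 / 53900 × 0.78
    = 0.02339 m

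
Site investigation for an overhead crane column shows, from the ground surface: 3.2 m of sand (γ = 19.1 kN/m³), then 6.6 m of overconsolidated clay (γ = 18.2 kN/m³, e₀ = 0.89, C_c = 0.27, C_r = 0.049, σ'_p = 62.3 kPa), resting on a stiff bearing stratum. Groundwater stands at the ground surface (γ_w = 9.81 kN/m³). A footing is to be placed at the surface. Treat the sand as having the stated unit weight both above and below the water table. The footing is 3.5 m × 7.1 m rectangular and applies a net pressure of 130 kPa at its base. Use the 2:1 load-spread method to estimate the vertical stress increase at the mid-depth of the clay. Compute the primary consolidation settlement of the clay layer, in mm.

Mid-depth of clay below the ground surface: z = 3.2 + 6.6/2 = 6.5 m.
Total vertical stress at mid-clay: σ_v = 19.1×3.2 + 18.2×3.3 = 121.18 kPa.
Pore pressure: u = 9.81×(6.5 − 0) = 63.765 kPa.
Initial effective stress: σ'_0 = σ_v − u = 121.18 − 63.765 = 57.415 kPa.
Stress increase at mid-clay by the 2:1 spreading method:
Δσ = qBL/((B+z)(L+z)) = 130×3.5×7.1/((3.5+6.5)(7.1+6.5)) = 23.754 kPa
Final effective stress: σ'_f = 57.415 + 23.754 = 81.169 kPa.
σ'_f = 81.169 > σ'_p = 62.3 kPa, so the stress path crosses the preconsolidation pressure — recompression up to σ'_p, then virgin compression beyond:
S_c = H/(1+e₀)·[C_r·log₁₀(σ'_p/σ'_0) + C_c·log₁₀(σ'_f/σ'_p)]
    = 6.6/1.89 × [0.049×log₁₀(62.3/57.415) + 0.27×log₁₀(81.169/62.3)]
    = 3.4921 × [0.0017377 + 0.031024] = 0.1144 m

S_c ≈ 114 mm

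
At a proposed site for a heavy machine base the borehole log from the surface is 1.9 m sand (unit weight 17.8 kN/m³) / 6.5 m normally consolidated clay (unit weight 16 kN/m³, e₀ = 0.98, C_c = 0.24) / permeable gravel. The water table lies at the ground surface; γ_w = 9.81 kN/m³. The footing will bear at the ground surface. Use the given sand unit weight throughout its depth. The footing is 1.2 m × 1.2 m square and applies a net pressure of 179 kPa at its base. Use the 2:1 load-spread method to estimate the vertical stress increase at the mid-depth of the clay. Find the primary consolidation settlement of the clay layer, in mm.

Mid-depth of clay below the ground surface: z = 1.9 + 6.5/2 = 5.15 m.
Total vertical stress at mid-clay: σ_v = 17.8×1.9 + 16×3.25 = 85.82 kPa.
Pore pressure: u = 9.81×(5.15 − 0) = 50.522 kPa.
Initial effective stress: σ'_0 = σ_v − u = 85.82 − 50.522 = 35.298 kPa.
Stress increase at mid-clay by the 2:1 spreading method:
Δσ = qBL/((B+z)(L+z)) = 179×1.2×1.2/((1.2+5.15)(1.2+5.15)) = 6.3925 kPa
Final effective stress: σ'_f = σ'_0 + Δσ = 35.298 + 6.3925 = 41.691 kPa.
Normally consolidated clay, so the full stress increment lies on the virgin compression line:
S_c = C_c·H/(1+e₀)·log₁₀(σ'_f/σ'_0) = 0.24×6.5/(1+0.98)×log₁₀(41.691/35.298)
    = 0.78788 × 0.072292 = 0.05696 m

S_c ≈ 57 mm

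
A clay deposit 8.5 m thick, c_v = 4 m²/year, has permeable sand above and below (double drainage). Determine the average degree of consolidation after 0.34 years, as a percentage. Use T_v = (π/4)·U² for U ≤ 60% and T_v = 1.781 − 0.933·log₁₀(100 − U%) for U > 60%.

U ≈ 31 %

Drainage path length: H_d = H/2 = 4.25 m (double drainage).
T_v = c_v·t/H_d² = 4×0.34/4.25² = 0.075294.
T_v = 0.075294 corresponds to the U ≤ 60% branch:
U = √(4T_v/π) = 0.3096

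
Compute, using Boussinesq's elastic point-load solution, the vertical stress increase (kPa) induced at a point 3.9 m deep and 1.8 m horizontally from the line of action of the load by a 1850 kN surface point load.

Boussinesq vertical stress below a point load on an elastic half-space:
Δσ_z = 3P/(2πz²) · [1 + (r/z)²]^(−5/2)
r/z = 1.8/3.9 = 0.46154; [1+(r/z)²]^(−5/2) = 0.61707.
Δσ_z = 3×1850/(2π×3.9²) × 0.61707 = 58.074 × 0.61707 = 35.84 kPa

Δσ_z ≈ 35.8 kPa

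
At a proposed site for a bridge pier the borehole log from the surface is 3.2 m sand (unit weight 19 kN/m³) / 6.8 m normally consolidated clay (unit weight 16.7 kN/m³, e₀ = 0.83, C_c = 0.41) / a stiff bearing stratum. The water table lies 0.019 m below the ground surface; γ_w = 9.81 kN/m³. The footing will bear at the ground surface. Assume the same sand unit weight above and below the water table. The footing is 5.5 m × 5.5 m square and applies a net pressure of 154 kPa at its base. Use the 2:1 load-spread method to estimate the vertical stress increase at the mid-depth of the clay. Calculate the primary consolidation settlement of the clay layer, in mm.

S_c ≈ 311 mm

Mid-depth of clay below the ground surface: z = 3.2 + 6.8/2 = 6.6 m.
Total vertical stress at mid-clay: σ_v = 19×3.2 + 16.7×3.4 = 117.58 kPa.
Pore pressure: u = 9.81×(6.6 − 0.019) = 64.56 kPa.
Initial effective stress: σ'_0 = σ_v − u = 117.58 − 64.56 = 53.02 kPa.
Stress increase at mid-clay by the 2:1 spreading method:
Δσ = qBL/((B+z)(L+z)) = 154×5.5×5.5/((5.5+6.6)(5.5+6.6)) = 31.818 kPa
Final effective stress: σ'_f = σ'_0 + Δσ = 53.02 + 31.818 = 84.838 kPa.
Normally consolidated clay, so the full stress increment lies on the virgin compression line:
S_c = C_c·H/(1+e₀)·log₁₀(σ'_f/σ'_0) = 0.41×6.8/(1+0.83)×log₁₀(84.838/53.02)
    = 1.5235 × 0.20415 = 0.311 m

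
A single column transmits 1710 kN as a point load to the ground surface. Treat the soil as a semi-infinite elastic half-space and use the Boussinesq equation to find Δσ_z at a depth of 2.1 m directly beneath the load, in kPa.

Δσ_z ≈ 185 kPa

Boussinesq vertical stress below a point load on an elastic half-space:
Δσ_z = 3P/(2πz²) · [1 + (r/z)²]^(−5/2)
r/z = 0/2.1 = 0; [1+(r/z)²]^(−5/2) = 1.
Δσ_z = 3×1710/(2π×2.1²) × 1 = 185.14 × 1 = 185.1 kPa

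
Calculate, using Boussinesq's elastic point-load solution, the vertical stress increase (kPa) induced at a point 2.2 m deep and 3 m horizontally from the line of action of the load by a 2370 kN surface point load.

Δσ_z ≈ 16.9 kPa

Boussinesq vertical stress below a point load on an elastic half-space:
Δσ_z = 3P/(2πz²) · [1 + (r/z)²]^(−5/2)
r/z = 3/2.2 = 1.3636; [1+(r/z)²]^(−5/2) = 0.072322.
Δσ_z = 3×2370/(2π×2.2²) × 0.072322 = 233.8 × 0.072322 = 16.91 kPa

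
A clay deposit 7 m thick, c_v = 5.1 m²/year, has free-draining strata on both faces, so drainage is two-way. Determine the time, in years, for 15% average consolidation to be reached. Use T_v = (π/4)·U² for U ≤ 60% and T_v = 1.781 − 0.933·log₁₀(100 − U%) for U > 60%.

t ≈ 0.0424 years

Drainage path length: H_d = H/2 = 3.5 m (double drainage).
U ≤ 60%: T_v = (π/4)·U² = (π/4)×0.15² = 0.017671.
t = T_v·H_d²/c_v = 0.017671×3.5²/5.1 = 0.04245 years.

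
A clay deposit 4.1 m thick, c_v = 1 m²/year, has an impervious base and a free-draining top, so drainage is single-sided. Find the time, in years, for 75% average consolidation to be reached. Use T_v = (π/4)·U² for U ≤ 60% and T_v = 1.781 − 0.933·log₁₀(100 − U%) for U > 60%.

Drainage path length: H_d = H = 4.1 m (single drainage).
U > 60%: T_v = 1.781 − 0.933·log₁₀(100 − 75) = 0.47672.
t = T_v·H_d²/c_v = 0.47672×4.1²/1 = 8.014 years.

t ≈ 8.01 years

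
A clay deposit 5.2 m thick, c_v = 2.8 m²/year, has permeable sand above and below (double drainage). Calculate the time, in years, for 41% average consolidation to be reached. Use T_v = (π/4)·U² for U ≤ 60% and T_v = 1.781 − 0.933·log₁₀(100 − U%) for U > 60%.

Drainage path length: H_d = H/2 = 2.6 m (double drainage).
U ≤ 60%: T_v = (π/4)·U² = (π/4)×0.41² = 0.13203.
t = T_v·H_d²/c_v = 0.13203×2.6²/2.8 = 0.3188 years.

t ≈ 0.319 years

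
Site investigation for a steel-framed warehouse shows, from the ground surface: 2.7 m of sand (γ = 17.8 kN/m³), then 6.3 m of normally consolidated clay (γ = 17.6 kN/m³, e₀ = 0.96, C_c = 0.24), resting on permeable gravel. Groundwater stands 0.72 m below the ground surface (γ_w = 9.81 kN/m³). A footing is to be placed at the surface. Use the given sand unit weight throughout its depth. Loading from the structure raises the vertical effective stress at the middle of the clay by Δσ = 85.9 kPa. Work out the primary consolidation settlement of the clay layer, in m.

S_c ≈ 0.322 m

Mid-depth of clay below the ground surface: z = 2.7 + 6.3/2 = 5.85 m.
Total vertical stress at mid-clay: σ_v = 17.8×2.7 + 17.6×3.15 = 103.5 kPa.
Pore pressure: u = 9.81×(5.85 − 0.72) = 50.325 kPa.
Initial effective stress: σ'_0 = σ_v − u = 103.5 − 50.325 = 53.175 kPa.
Final effective stress: σ'_f = σ'_0 + Δσ = 53.175 + 85.9 = 139.07 kPa.
Normally consolidated clay, so the full stress increment lies on the virgin compression line:
S_c = C_c·H/(1+e₀)·log₁₀(σ'_f/σ'_0) = 0.24×6.3/(1+0.96)×log₁₀(139.07/53.175)
    = 0.77143 × 0.41753 = 0.3221 m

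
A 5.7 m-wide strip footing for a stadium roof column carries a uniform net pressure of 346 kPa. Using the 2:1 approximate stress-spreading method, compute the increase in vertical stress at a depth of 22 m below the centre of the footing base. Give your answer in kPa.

By the 2:1 method the load spreads at 1 horizontal : 2 vertical, so at depth z the loaded area has grown by z in each plan dimension:
Δσ = qB/(B+z) = 346×5.7/(5.7+22) = 71.199 kPa

Δσ_z ≈ 71.2 kPa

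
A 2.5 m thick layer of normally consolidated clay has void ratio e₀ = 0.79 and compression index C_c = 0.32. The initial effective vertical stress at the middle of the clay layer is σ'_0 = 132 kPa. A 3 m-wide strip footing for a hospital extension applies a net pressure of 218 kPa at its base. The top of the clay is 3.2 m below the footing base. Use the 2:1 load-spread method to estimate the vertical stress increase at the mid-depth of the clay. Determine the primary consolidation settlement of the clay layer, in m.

S_c ≈ 0.099 m

Mid-depth of clay below the footing base: z = 3.2 + 2.5/2 = 4.45 m.
Stress increase at mid-clay by the 2:1 spreading method:
Δσ = qB/(B+z) = 218×3/(3+4.45) = 87.785 kPa
Final effective stress: σ'_f = σ'_0 + Δσ = 132 + 87.785 = 219.78 kPa.
Normally consolidated clay, so the full stress increment lies on the virgin compression line:
S_c = C_c·H/(1+e₀)·log₁₀(σ'_f/σ'_0) = 0.32×2.5/(1+0.79)×log₁₀(219.78/132)
    = 0.44693 × 0.22141 = 0.09895 m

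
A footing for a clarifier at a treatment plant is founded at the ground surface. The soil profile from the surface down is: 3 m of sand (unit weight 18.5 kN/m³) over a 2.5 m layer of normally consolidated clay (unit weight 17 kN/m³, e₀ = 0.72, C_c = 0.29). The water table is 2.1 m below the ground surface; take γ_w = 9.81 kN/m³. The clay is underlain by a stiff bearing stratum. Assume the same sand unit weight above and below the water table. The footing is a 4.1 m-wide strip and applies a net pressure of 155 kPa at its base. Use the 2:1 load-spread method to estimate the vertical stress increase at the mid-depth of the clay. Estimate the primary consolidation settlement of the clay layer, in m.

Mid-depth of clay below the ground surface: z = 3 + 2.5/2 = 4.25 m.
Total vertical stress at mid-clay: σ_v = 18.5×3 + 17×1.25 = 76.75 kPa.
Pore pressure: u = 9.81×(4.25 − 2.1) = 21.091 kPa.
Initial effective stress: σ'_0 = σ_v − u = 76.75 − 21.091 = 55.659 kPa.
Stress increase at mid-clay by the 2:1 spreading method:
Δσ = qB/(B+z) = 155×4.1/(4.1+4.25) = 76.108 kPa
Final effective stress: σ'_f = σ'_0 + Δσ = 55.659 + 76.108 = 131.77 kPa.
Normally consolidated clay, so the full stress increment lies on the virgin compression line:
S_c = C_c·H/(1+e₀)·log₁₀(σ'_f/σ'_0) = 0.29×2.5/(1+0.72)×log₁₀(131.77/55.659)
    = 0.42151 × 0.37428 = 0.1578 m

S_c ≈ 0.158 m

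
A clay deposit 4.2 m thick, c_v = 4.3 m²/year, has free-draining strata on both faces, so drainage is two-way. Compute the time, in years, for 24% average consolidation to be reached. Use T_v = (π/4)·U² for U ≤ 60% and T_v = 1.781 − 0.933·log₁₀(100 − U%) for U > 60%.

t ≈ 0.0464 years

Drainage path length: H_d = H/2 = 2.1 m (double drainage).
U ≤ 60%: T_v = (π/4)·U² = (π/4)×0.24² = 0.045239.
t = T_v·H_d²/c_v = 0.045239×2.1²/4.3 = 0.0464 years.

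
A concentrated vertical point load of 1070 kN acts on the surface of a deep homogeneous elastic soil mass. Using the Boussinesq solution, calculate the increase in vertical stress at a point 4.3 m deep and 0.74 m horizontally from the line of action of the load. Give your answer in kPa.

Boussinesq vertical stress below a point load on an elastic half-space:
Δσ_z = 3P/(2πz²) · [1 + (r/z)²]^(−5/2)
r/z = 0.74/4.3 = 0.17209; [1+(r/z)²]^(−5/2) = 0.92963.
Δσ_z = 3×1070/(2π×4.3²) × 0.92963 = 27.63 × 0.92963 = 25.69 kPa

Δσ_z ≈ 25.7 kPa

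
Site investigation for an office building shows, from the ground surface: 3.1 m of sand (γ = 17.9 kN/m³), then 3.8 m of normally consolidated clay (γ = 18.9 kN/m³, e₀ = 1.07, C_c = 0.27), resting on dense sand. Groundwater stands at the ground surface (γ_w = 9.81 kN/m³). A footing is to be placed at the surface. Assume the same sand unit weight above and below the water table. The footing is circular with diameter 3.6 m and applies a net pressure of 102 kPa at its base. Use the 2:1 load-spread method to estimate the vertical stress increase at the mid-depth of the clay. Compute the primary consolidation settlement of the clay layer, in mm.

S_c ≈ 75.8 mm

Mid-depth of clay below the ground surface: z = 3.1 + 3.8/2 = 5 m.
Total vertical stress at mid-clay: σ_v = 17.9×3.1 + 18.9×1.9 = 91.4 kPa.
Pore pressure: u = 9.81×(5 − 0) = 49.05 kPa.
Initial effective stress: σ'_0 = σ_v − u = 91.4 − 49.05 = 42.35 kPa.
Stress increase at mid-clay by the 2:1 spreading method:
Δσ ≈ qD²/(D+z)² = 102×3.6²/(3.6+5)² = 17.873 kPa
Final effective stress: σ'_f = σ'_0 + Δσ = 42.35 + 17.873 = 60.223 kPa.
Normally consolidated clay, so the full stress increment lies on the virgin compression line:
S_c = C_c·H/(1+e₀)·log₁₀(σ'_f/σ'_0) = 0.27×3.8/(1+1.07)×log₁₀(60.223/42.35)
    = 0.49565 × 0.15291 = 0.07579 m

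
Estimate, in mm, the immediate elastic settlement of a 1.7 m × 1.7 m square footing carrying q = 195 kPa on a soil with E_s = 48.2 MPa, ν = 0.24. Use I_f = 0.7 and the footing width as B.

S_e ≈ 4.54 mm

Immediate (elastic) settlement: S_e = q·B·(1−ν²)/E_s · I_f.
E_s = 48.2 MPa = 48200 kPa.
S_e = 195 × 1.7 × (1 − 0.24²) / 48200 × 0.7
    = 195 × 1.7 × 0.9424 / 48200 × 0.7
    = 0.004537 m = 4.537 mm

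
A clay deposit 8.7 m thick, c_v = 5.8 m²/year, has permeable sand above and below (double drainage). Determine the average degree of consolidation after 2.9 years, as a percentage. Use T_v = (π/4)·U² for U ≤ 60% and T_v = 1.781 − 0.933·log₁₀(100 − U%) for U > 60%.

Drainage path length: H_d = H/2 = 4.35 m (double drainage).
T_v = c_v·t/H_d² = 5.8×2.9/4.35² = 0.88889.
T_v = 0.88889 corresponds to the U > 60% branch:
U = 1 − 10^((1.781 − T_v)/0.933)/100 = 0.9096

U ≈ 91 %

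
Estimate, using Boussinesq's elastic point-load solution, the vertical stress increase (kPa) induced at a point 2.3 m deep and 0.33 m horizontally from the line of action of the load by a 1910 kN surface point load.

Boussinesq vertical stress below a point load on an elastic half-space:
Δσ_z = 3P/(2πz²) · [1 + (r/z)²]^(−5/2)
r/z = 0.33/2.3 = 0.14348; [1+(r/z)²]^(−5/2) = 0.95033.
Δσ_z = 3×1910/(2π×2.3²) × 0.95033 = 172.39 × 0.95033 = 163.8 kPa

Δσ_z ≈ 164 kPa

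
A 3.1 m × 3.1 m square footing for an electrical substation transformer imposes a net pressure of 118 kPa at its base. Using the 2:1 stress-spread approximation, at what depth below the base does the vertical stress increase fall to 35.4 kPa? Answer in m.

2:1 spreading — at depth z the loaded area has grown by z in each plan dimension:
qB²/(B+z)² = Δσ_z ⇒ z = B(√(q/Δσ_z) − 1) = 3.1×(√(118/35.4) − 1) = 2.56 m

z ≈ 2.56 m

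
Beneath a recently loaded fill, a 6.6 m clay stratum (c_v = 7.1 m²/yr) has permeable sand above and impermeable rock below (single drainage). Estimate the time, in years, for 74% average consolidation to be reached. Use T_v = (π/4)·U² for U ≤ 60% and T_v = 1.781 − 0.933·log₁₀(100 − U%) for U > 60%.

Drainage path length: H_d = H = 6.6 m (single drainage).
U > 60%: T_v = 1.781 − 0.933·log₁₀(100 − 74) = 0.46083.
t = T_v·H_d²/c_v = 0.46083×6.6²/7.1 = 2.827 years.

t ≈ 2.83 years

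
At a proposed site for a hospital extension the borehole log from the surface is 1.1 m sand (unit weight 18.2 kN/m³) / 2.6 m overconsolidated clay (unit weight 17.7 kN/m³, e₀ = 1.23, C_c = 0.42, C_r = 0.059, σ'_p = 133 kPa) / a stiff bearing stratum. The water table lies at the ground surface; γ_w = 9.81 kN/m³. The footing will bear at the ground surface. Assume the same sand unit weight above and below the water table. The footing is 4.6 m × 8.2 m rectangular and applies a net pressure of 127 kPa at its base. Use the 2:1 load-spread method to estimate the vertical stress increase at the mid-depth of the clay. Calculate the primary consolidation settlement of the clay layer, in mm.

S_c ≈ 43.7 mm

Mid-depth of clay below the ground surface: z = 1.1 + 2.6/2 = 2.4 m.
Total vertical stress at mid-clay: σ_v = 18.2×1.1 + 17.7×1.3 = 43.03 kPa.
Pore pressure: u = 9.81×(2.4 − 0) = 23.544 kPa.
Initial effective stress: σ'_0 = σ_v − u = 43.03 − 23.544 = 19.486 kPa.
Stress increase at mid-clay by the 2:1 spreading method:
Δσ = qBL/((B+z)(L+z)) = 127×4.6×8.2/((4.6+2.4)(8.2+2.4)) = 64.561 kPa
Final effective stress: σ'_f = 19.486 + 64.561 = 84.047 kPa.
σ'_f = 84.047 ≤ σ'_p = 133 kPa, so the clay remains overconsolidated and only the recompression index applies:
S_c = C_r·H/(1+e₀)·log₁₀(σ'_f/σ'_0) = 0.059×2.6/2.23×log₁₀(84.047/19.486)
    = 0.068788 × 0.6348 = 0.04367 m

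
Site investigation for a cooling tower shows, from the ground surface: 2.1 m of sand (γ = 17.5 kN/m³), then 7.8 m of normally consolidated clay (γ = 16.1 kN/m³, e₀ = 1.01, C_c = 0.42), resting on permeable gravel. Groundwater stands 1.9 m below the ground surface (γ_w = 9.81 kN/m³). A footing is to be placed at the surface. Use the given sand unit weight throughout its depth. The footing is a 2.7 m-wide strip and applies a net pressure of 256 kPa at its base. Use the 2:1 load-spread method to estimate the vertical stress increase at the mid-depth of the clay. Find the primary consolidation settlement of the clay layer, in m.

S_c ≈ 0.602 m

Mid-depth of clay below the ground surface: z = 2.1 + 7.8/2 = 6 m.
Total vertical stress at mid-clay: σ_v = 17.5×2.1 + 16.1×3.9 = 99.54 kPa.
Pore pressure: u = 9.81×(6 − 1.9) = 40.221 kPa.
Initial effective stress: σ'_0 = σ_v − u = 99.54 − 40.221 = 59.319 kPa.
Stress increase at mid-clay by the 2:1 spreading method:
Δσ = qB/(B+z) = 256×2.7/(2.7+6) = 79.448 kPa
Final effective stress: σ'_f = σ'_0 + Δσ = 59.319 + 79.448 = 138.77 kPa.
Normally consolidated clay, so the full stress increment lies on the virgin compression line:
S_c = C_c·H/(1+e₀)·log₁₀(σ'_f/σ'_0) = 0.42×7.8/(1+1.01)×log₁₀(138.77/59.319)
    = 1.6299 × 0.3691 = 0.6016 m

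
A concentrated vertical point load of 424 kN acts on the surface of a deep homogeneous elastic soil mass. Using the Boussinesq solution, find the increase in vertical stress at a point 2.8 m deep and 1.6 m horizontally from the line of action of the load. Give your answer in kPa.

Boussinesq vertical stress below a point load on an elastic half-space:
Δσ_z = 3P/(2πz²) · [1 + (r/z)²]^(−5/2)
r/z = 1.6/2.8 = 0.57143; [1+(r/z)²]^(−5/2) = 0.49341.
Δσ_z = 3×424/(2π×2.8²) × 0.49341 = 25.822 × 0.49341 = 12.74 kPa

Δσ_z ≈ 12.7 kPa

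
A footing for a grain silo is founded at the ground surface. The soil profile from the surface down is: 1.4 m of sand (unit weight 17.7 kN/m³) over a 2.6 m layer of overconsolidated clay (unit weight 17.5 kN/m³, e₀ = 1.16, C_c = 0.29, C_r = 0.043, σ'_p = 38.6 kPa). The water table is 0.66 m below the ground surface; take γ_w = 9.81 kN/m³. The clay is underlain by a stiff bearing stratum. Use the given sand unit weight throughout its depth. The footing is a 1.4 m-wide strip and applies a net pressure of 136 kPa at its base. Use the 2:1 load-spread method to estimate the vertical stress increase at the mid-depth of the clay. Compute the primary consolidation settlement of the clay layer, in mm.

S_c ≈ 106 mm

Mid-depth of clay below the ground surface: z = 1.4 + 2.6/2 = 2.7 m.
Total vertical stress at mid-clay: σ_v = 17.7×1.4 + 17.5×1.3 = 47.53 kPa.
Pore pressure: u = 9.81×(2.7 − 0.66) = 20.012 kPa.
Initial effective stress: σ'_0 = σ_v − u = 47.53 − 20.012 = 27.518 kPa.
Stress increase at mid-clay by the 2:1 spreading method:
Δσ = qB/(B+z) = 136×1.4/(1.4+2.7) = 46.439 kPa
Final effective stress: σ'_f = 27.518 + 46.439 = 73.957 kPa.
σ'_f = 73.957 > σ'_p = 38.6 kPa, so the stress path crosses the preconsolidation pressure — recompression up to σ'_p, then virgin compression beyond:
S_c = H/(1+e₀)·[C_r·log₁₀(σ'_p/σ'_0) + C_c·log₁₀(σ'_f/σ'_p)]
    = 2.6/2.16 × [0.043×log₁₀(38.6/27.518) + 0.29×log₁₀(73.957/38.6)]
    = 1.2037 × [0.0063197 + 0.081894] = 0.1062 m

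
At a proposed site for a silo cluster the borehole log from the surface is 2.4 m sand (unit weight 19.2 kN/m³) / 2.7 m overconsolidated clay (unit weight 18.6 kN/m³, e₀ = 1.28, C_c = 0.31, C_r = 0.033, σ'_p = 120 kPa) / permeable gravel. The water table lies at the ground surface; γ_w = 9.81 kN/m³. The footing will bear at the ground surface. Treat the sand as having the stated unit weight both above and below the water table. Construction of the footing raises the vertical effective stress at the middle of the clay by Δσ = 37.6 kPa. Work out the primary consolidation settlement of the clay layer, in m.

Mid-depth of clay below the ground surface: z = 2.4 + 2.7/2 = 3.75 m.
Total vertical stress at mid-clay: σ_v = 19.2×2.4 + 18.6×1.35 = 71.19 kPa.
Pore pressure: u = 9.81×(3.75 − 0) = 36.788 kPa.
Initial effective stress: σ'_0 = σ_v − u = 71.19 − 36.788 = 34.402 kPa.
Final effective stress: σ'_f = 34.402 + 37.6 = 72.002 kPa.
σ'_f = 72.002 ≤ σ'_p = 120 kPa, so the clay remains overconsolidated and only the recompression index applies:
S_c = C_r·H/(1+e₀)·log₁₀(σ'_f/σ'_0) = 0.033×2.7/2.28×log₁₀(72.002/34.402)
    = 0.039079 × 0.32076 = 0.01253 m

S_c ≈ 0.0125 m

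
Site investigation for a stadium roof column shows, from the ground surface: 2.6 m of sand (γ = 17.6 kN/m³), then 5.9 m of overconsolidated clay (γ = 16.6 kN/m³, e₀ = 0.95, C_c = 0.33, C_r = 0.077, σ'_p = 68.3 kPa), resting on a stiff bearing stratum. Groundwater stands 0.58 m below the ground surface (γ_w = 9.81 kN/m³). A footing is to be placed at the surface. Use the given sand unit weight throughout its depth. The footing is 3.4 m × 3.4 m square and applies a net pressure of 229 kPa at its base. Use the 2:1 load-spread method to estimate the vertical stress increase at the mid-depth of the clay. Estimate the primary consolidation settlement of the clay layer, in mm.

Mid-depth of clay below the ground surface: z = 2.6 + 5.9/2 = 5.55 m.
Total vertical stress at mid-clay: σ_v = 17.6×2.6 + 16.6×2.95 = 94.73 kPa.
Pore pressure: u = 9.81×(5.55 − 0.58) = 48.756 kPa.
Initial effective stress: σ'_0 = σ_v − u = 94.73 − 48.756 = 45.974 kPa.
Stress increase at mid-clay by the 2:1 spreading method:
Δσ = qBL/((B+z)(L+z)) = 229×3.4×3.4/((3.4+5.55)(3.4+5.55)) = 33.048 kPa
Final effective stress: σ'_f = 45.974 + 33.048 = 79.022 kPa.
σ'_f = 79.022 > σ'_p = 68.3 kPa, so the stress path crosses the preconsolidation pressure — recompression up to σ'_p, then virgin compression beyond:
S_c = H/(1+e₀)·[C_r·log₁₀(σ'_p/σ'_0) + C_c·log₁₀(σ'_f/σ'_p)]
    = 5.9/1.95 × [0.077×log₁₀(68.3/45.974) + 0.33×log₁₀(79.022/68.3)]
    = 3.0256 × [0.013237 + 0.020898] = 0.1033 m

S_c ≈ 103 mm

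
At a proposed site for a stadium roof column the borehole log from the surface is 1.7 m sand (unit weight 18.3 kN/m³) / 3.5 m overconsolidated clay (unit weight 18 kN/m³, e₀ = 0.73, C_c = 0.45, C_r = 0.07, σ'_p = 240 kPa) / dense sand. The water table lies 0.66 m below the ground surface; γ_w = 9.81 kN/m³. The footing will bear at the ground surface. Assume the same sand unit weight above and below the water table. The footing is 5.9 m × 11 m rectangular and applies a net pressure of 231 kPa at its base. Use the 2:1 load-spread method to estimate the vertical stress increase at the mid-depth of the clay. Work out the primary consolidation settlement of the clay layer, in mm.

S_c ≈ 87.5 mm

Mid-depth of clay below the ground surface: z = 1.7 + 3.5/2 = 3.45 m.
Total vertical stress at mid-clay: σ_v = 18.3×1.7 + 18×1.75 = 62.61 kPa.
Pore pressure: u = 9.81×(3.45 − 0.66) = 27.37 kPa.
Initial effective stress: σ'_0 = σ_v − u = 62.61 − 27.37 = 35.24 kPa.
Stress increase at mid-clay by the 2:1 spreading method:
Δσ = qBL/((B+z)(L+z)) = 231×5.9×11/((5.9+3.45)(11+3.45)) = 110.96 kPa
Final effective stress: σ'_f = 35.24 + 110.96 = 146.2 kPa.
σ'_f = 146.2 ≤ σ'_p = 240 kPa, so the clay remains overconsolidated and only the recompression index applies:
S_c = C_r·H/(1+e₀)·log₁₀(σ'_f/σ'_0) = 0.07×3.5/1.73×log₁₀(146.2/35.24)
    = 0.14162 × 0.61791 = 0.08751 m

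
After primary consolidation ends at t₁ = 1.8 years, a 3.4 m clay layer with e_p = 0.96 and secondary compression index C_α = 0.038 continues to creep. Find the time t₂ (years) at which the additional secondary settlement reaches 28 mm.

S_s = C_α·H/(1+e_p)·log₁₀(t₂/t₁) ⇒ log₁₀(t₂/t₁) = S_s·(1+e_p)/(C_α·H).
log₁₀(t₂/t₁) = 0.028 × (1+0.96) / (0.038×3.4) = 0.4248
t₂ = t₁ × 10^0.4248 = 1.8 × 2.659 = 4.787 years

t₂ ≈ 4.79 years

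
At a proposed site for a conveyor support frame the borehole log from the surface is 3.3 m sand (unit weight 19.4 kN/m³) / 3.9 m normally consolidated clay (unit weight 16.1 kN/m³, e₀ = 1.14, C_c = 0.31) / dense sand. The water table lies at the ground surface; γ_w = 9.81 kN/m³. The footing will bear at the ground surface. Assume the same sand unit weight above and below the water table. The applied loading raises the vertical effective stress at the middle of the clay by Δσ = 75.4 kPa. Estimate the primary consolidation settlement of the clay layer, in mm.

S_c ≈ 245 mm

Mid-depth of clay below the ground surface: z = 3.3 + 3.9/2 = 5.25 m.
Total vertical stress at mid-clay: σ_v = 19.4×3.3 + 16.1×1.95 = 95.415 kPa.
Pore pressure: u = 9.81×(5.25 − 0) = 51.503 kPa.
Initial effective stress: σ'_0 = σ_v − u = 95.415 − 51.503 = 43.912 kPa.
Final effective stress: σ'_f = σ'_0 + Δσ = 43.912 + 75.4 = 119.31 kPa.
Normally consolidated clay, so the full stress increment lies on the virgin compression line:
S_c = C_c·H/(1+e₀)·log₁₀(σ'_f/σ'_0) = 0.31×3.9/(1+1.14)×log₁₀(119.31/43.912)
    = 0.56495 × 0.43409 = 0.2452 m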